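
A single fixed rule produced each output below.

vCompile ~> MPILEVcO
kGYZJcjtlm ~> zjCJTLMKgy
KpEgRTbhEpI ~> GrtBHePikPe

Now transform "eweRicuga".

What's happening: flip the case of every letter, then move the first 3 characters to the end (rotate left by 3).
"eweRicuga" → "EWErICUGA" → "rICUGAEWE".

rICUGAEWE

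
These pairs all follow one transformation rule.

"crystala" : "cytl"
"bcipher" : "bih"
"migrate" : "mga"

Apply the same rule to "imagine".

Looking at the pairs, the operation is to swap each adjacent pair of characters (1↔2, 3↔4, ...), then keep every other character starting from the second (positions 2nd, 4th, 6th, ...).
Working it through for "imagine": intermediate "miganie", final "iai".

iai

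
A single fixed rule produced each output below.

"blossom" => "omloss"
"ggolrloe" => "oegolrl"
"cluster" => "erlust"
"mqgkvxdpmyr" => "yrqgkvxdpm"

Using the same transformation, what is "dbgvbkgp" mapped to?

gpbgvbk

Looking at the pairs, the operation is to delete the first character, then move the last 2 characters to the front (rotate right by 2).
Working it through for "dbgvbkgp": intermediate "bgvbkgp", final "gpbgvbk".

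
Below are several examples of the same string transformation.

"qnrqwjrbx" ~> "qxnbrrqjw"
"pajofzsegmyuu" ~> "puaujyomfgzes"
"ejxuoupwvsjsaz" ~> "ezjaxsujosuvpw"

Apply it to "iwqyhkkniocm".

imwcqoyihnkk

The pattern: take characters alternately from the front and the back (1st, last, 2nd, 2nd-last, ...).
Doing the same to "iwqyhkkniocm": "imwcqoyihnkk".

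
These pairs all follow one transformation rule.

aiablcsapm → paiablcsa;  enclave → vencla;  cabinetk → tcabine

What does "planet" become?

The rule is to delete the last character, then move the last character to the front.
For "planet", step one produces "plane"; step two turns that into "eplan".

eplan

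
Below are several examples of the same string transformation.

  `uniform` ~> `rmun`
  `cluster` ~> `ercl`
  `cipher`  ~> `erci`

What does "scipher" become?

ersc

What's happening: move the first 2 characters to the end (rotate left by 2), then keep only the last 4 characters.
Working it through for "scipher": intermediate "iphersc", final "ersc".
(Check on "cipher": → "pherci" → "erci" ✓)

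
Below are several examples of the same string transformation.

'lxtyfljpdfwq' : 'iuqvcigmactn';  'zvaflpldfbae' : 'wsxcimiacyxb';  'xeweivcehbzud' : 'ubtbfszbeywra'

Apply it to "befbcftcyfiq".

ybcyzcqzvcfn

Each output is the input with this applied: shift every letter 3 places backward in the alphabet (wrapping around).
So "befbcftcyfiq" becomes "ybcyzcqzvcfn".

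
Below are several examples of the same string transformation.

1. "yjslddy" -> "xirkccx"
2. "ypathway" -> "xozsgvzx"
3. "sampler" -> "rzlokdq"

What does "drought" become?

Rule — shift every letter 1 place backward in the alphabet (wrapping around).
"drought" → "cqntfgs".

cqntfgs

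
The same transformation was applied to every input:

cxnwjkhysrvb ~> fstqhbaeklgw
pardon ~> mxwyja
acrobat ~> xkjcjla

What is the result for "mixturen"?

cdanwvrg

What's happening: shift every letter 9 places forward in the alphabet (wrapping around), then move the first 3 characters to the end (rotate left by 3).
"mixturen" → "cdanwvrg".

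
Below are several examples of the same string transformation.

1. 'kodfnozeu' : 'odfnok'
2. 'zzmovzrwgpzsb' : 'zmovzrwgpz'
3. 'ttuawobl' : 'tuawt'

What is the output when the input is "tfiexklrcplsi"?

fiexklrcpt

Each output is the input with this applied: delete the last 3 characters, then move the first character to the end.
"tfiexklrcplsi" → "tfiexklrcp" → "fiexklrcpt".
(Check on "kodfnozeu": → "kodfno" → "odfnok" ✓)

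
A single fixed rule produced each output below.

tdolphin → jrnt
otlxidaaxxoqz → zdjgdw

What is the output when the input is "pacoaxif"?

gudl

Looking at the pairs, the operation is to keep every other character starting from the second (positions 2nd, 4th, 6th, ...), then shift every letter 6 places forward in the alphabet (wrapping around).
On "pacoaxif": the first step gives "aoxf", and the second then gives "gudl".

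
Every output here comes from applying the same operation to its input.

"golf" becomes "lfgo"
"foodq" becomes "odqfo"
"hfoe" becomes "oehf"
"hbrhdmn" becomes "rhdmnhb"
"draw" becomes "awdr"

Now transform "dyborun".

Looking at the pairs, the operation is to move the first 2 characters to the end (rotate left by 2).
For "dyborun" the result is "borundy".

borundy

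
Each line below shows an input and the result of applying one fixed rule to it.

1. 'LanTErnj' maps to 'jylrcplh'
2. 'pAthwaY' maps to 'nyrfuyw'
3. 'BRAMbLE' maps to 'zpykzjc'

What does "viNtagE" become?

tglryec

Each output is the input with this applied: shift every letter 2 places backward in the alphabet (wrapping around), then convert every letter to lowercase.
Applying both steps to "viNtagE": "tgLryeC", then "tglryec".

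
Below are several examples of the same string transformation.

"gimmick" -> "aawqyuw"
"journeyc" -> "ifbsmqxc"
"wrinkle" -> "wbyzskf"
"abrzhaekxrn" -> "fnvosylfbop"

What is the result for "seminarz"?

awbofngs

Each output is the input with this applied: shift every letter 12 places backward in the alphabet (wrapping around), then move the first 2 characters to the end (rotate left by 2).
"seminarz" → "gsawbofn" → "awbofngs".
(Check on "abrzhaekxrn": → "opfnvosylfb" → "fnvosylfbop" ✓)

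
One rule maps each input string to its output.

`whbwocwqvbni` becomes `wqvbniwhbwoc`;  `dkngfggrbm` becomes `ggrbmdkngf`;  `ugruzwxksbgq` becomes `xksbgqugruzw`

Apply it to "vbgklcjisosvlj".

The rule is to swap the front and back halves of the string.
Applying that to "vbgklcjisosvlj" gives "isosvljvbgklcj".

isosvljvbgklcj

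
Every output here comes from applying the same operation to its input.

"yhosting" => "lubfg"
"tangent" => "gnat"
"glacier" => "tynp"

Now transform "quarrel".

The pattern: shift every letter 13 places forward in the alphabet (wrapping around) — i.e. ROT13, then delete the last 3 characters.
Starting from "quarrel": after the first operation, "dhneery"; after the second, "dhne".

dhne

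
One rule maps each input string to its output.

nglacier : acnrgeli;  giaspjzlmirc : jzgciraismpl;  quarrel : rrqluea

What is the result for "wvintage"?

The pattern: take characters alternately from the front and the back (1st, last, 2nd, 2nd-last, ...), then move the last 2 characters to the front (rotate right by 2).
Starting from "wvintage": after the first operation, "wevgiant"; after the second, "ntwevgia".

ntwevgia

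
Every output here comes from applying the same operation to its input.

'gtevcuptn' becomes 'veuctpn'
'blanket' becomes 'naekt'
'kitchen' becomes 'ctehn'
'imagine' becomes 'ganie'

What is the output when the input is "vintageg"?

Each output is the input with this applied: swap each adjacent pair of characters (1↔2, 3↔4, ...), then delete the first 2 characters.
Working it through for "vintageg": intermediate "ivtngage", final "tngage".

tngage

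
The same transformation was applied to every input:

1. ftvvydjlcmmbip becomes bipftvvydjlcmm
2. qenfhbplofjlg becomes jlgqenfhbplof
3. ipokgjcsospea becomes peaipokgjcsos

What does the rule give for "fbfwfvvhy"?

The rule is to move the last 3 characters to the front (rotate right by 3).
For "fbfwfvvhy" the result is "vhyfbfwfv".

vhyfbfwfv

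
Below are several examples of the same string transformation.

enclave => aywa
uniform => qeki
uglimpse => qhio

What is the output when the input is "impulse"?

elha

Each output is the input with this applied: shift every letter 4 places backward in the alphabet (wrapping around), then keep every other character starting from the first (positions 1st, 3rd, 5th, ...).
Starting from "impulse": after the first operation, "eilqhoa"; after the second, "elha".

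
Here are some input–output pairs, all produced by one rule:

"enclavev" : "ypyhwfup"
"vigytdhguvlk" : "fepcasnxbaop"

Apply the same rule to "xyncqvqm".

Rule — move the last 2 characters to the front (rotate right by 2), then shift every letter 6 places backward in the alphabet (wrapping around).
Working it through for "xyncqvqm": intermediate "qmxyncqv", final "kgrshwkp".
(Check on "enclavev": → "evenclav" → "ypyhwfup" ✓)

kgrshwkp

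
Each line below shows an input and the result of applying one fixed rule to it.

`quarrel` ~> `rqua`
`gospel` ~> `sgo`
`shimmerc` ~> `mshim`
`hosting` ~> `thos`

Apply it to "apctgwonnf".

oapctgw

Each output is the input with this applied: delete the last 3 characters, then move the last character to the front.
For "apctgwonnf", step one produces "apctgwo"; step two turns that into "oapctgw".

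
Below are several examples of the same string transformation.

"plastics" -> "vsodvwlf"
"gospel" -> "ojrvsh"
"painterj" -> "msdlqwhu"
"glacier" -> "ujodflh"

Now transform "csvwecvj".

Looking at the pairs, the operation is to move the last character to the front, then shift every letter 3 places forward in the alphabet (wrapping around).
Working it through for "csvwecvj": intermediate "jcsvwecv", final "mfvyzhfy".

mfvyzhfy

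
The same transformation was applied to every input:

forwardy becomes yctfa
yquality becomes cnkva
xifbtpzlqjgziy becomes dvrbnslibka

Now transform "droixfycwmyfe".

kzhaeyoahg

Looking at the pairs, the operation is to delete the first 3 characters, then shift every letter 2 places forward in the alphabet (wrapping around).
Starting from "droixfycwmyfe": after the first operation, "ixfycwmyfe"; after the second, "kzhaeyoahg".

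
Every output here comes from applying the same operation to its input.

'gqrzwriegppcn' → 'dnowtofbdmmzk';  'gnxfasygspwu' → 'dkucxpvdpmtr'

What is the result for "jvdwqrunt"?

gsatnorkq

The rule is to shift every letter 3 places backward in the alphabet (wrapping around).
Doing the same to "jvdwqrunt": "gsatnorkq".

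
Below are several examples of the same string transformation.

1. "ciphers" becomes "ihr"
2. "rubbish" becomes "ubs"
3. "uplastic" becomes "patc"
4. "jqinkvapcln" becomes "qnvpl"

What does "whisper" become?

hse

The transformation: keep every other character starting from the second (positions 2nd, 4th, 6th, ...).
"whisper" → "hse".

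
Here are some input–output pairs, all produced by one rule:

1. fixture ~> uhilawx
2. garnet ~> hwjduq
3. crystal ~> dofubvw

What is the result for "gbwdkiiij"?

lmjezgnll

In each case the input is transformed by: move the last 2 characters to the front (rotate right by 2), then shift every letter 3 places forward in the alphabet (wrapping around).
"gbwdkiiij" → "ijgbwdkii" → "lmjezgnll".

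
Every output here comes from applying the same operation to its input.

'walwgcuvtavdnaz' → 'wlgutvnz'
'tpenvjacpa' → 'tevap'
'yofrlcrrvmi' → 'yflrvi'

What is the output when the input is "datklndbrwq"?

dtldrq

What's happening: keep every other character starting from the first (positions 1st, 3rd, 5th, ...).
"datklndbrwq" → "dtldrq".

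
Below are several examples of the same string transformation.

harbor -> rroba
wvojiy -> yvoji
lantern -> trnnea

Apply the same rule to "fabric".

ricba

Each output is the input with this applied: delete the first character, then sort the characters into reverse alphabetical order.
On "fabric": the first step gives "abric", and the second then gives "ricba".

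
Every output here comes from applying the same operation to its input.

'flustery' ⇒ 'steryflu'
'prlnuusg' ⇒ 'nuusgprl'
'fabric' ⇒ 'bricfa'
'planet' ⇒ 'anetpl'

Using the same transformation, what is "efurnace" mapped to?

Each output is the input with this applied: swap the front and back halves of the string, then move the last character to the front.
On "efurnace": the first step gives "naceefur", and the second then gives "rnaceefu".

rnaceefu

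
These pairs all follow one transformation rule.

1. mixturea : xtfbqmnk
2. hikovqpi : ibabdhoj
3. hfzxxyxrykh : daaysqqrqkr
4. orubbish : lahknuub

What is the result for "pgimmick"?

vdizbffb

Rule — move the last 2 characters to the front (rotate right by 2), then shift every letter 7 places backward in the alphabet (wrapping around).
"pgimmick" → "ckpgimmi" → "vdizbffb".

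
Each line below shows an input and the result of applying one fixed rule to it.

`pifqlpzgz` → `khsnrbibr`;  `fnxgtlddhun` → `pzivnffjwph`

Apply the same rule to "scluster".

What's happening: move the first character to the end, then shift every letter 2 places forward in the alphabet (wrapping around).
So "scluster" becomes "enwuvgtu".

enwuvgtu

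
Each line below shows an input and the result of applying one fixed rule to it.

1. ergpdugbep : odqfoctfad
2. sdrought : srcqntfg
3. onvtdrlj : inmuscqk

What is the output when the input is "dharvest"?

scgzqudr

In each case the input is transformed by: shift every letter 1 place backward in the alphabet (wrapping around), then move the last character to the front.
On "dharvest": the first step gives "cgzqudrs", and the second then gives "scgzqudr".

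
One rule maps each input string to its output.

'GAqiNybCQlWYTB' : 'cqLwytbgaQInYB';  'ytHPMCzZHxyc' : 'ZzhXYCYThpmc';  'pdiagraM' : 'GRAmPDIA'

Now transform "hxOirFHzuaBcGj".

ZUAbCgJHXoIRfh

Each output is the input with this applied: flip the case of every letter, then swap the front and back halves of the string.
On "hxOirFHzuaBcGj": the first step gives "HXoIRfhZUAbCgJ", and the second then gives "ZUAbCgJHXoIRfh".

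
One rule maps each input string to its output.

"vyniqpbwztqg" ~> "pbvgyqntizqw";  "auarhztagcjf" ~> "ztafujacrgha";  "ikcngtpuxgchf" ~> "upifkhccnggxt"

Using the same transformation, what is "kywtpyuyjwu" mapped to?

In each case the input is transformed by: take characters alternately from the front and the back (1st, last, 2nd, 2nd-last, ...), then move the last 2 characters to the front (rotate right by 2).
"kywtpyuyjwu" → "kuywwjtypuy" → "uykuywwjtyp".

uykuywwjtyp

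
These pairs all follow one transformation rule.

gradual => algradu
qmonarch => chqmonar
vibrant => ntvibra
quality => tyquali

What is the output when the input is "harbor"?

orharb

In each case the input is transformed by: move the last 2 characters to the front (rotate right by 2).
Doing the same to "harbor": "orharb".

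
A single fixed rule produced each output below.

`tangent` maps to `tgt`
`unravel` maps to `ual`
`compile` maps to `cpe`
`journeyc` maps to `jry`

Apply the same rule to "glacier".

gcr

Looking at the pairs, the operation is to keep one character in every 3, starting at position 1 (positions 1st, 4th, 7th, ...).
"glacier" → "gcr".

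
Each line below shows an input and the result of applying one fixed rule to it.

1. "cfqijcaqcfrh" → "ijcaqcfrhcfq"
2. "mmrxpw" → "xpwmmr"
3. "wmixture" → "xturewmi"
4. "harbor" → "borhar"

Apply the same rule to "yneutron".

utronyne

What's happening: move the first 3 characters to the end (rotate left by 3).
On "yneutron" that produces "utronyne".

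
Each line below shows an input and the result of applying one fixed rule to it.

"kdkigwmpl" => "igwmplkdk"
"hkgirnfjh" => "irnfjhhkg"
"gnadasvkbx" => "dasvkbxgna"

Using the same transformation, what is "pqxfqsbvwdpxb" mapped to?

Looking at the pairs, the operation is to move the first 3 characters to the end (rotate left by 3).
So "pqxfqsbvwdpxb" becomes "fqsbvwdpxbpqx".

fqsbvwdpxbpqx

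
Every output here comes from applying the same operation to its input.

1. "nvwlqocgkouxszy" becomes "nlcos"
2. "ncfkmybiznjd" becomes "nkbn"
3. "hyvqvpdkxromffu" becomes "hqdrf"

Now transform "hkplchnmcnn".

The pattern: keep one character in every 3, starting at position 1 (positions 1st, 4th, 7th, ...).
Doing the same to "hkplchnmcnn": "hlnn".

hlnn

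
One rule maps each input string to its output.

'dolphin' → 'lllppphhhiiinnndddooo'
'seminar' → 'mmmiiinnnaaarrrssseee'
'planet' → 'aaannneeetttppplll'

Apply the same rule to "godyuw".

The transformation: move the first 2 characters to the end (rotate left by 2), then repeat every character 3 times.
"godyuw" → "dyuwgo" → "dddyyyuuuwwwgggooo".

dddyyyuuuwwwgggooo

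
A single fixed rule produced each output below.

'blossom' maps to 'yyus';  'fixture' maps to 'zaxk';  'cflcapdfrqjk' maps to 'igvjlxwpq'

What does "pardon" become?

jut

What's happening: shift every letter 6 places forward in the alphabet (wrapping around), then delete the first 3 characters.
For "pardon", step one produces "vgxjut"; step two turns that into "jut".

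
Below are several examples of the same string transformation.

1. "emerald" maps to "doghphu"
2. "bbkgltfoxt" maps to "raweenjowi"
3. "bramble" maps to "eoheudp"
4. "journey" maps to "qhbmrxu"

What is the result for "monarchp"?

fksprqdu

Each output is the input with this applied: move the last 3 characters to the front (rotate right by 3), then shift every letter 3 places forward in the alphabet (wrapping around).
Working it through for "monarchp": intermediate "chpmonar", final "fksprqdu".
(Check on "bramble": → "blebram" → "eoheudp" ✓)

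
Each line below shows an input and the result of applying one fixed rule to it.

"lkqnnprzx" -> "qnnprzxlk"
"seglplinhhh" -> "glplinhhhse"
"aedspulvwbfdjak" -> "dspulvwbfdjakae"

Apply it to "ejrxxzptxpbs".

rxxzptxpbsej

Looking at the pairs, the operation is to move the first 2 characters to the end (rotate left by 2).
For "ejrxxzptxpbs" the result is "rxxzptxpbsej".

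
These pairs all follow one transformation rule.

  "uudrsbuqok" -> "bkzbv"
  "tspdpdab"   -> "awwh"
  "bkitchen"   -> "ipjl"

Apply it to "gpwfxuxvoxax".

ndeevh

Looking at the pairs, the operation is to keep every other character starting from the first (positions 1st, 3rd, 5th, ...), then shift every letter 7 places forward in the alphabet (wrapping around).
On "gpwfxuxvoxax": the first step gives "gwxxoa", and the second then gives "ndeevh".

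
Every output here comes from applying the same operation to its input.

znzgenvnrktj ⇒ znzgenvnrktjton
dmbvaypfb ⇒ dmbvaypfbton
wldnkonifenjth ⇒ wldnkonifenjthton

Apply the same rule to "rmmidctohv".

rmmidctohvton

In each case the input is transformed by: append "ton".
Applying that to "rmmidctohv" gives "rmmidctohvton".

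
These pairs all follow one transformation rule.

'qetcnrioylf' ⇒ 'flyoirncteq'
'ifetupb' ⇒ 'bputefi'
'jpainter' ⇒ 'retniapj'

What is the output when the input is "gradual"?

laudarg

The pattern: reverse the string.
Doing the same to "gradual": "laudarg".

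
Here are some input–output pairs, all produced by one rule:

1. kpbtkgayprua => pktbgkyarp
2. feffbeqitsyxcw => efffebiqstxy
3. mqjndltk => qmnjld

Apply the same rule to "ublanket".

bualkn

What's happening: delete the last 2 characters, then swap each adjacent pair of characters (1↔2, 3↔4, ...).
For "ublanket", step one produces "ublank"; step two turns that into "bualkn".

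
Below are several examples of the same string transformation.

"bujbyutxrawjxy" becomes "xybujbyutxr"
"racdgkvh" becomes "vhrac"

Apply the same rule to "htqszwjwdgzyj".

yjhtqszwjw

The rule is to move the last 2 characters to the front (rotate right by 2), then delete the last 3 characters.
Applying that to "htqszwjwdgzyj" gives "yjhtqszwjw".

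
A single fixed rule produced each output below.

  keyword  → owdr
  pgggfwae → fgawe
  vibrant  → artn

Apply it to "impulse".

Each output is the input with this applied: delete the first 3 characters, then swap each adjacent pair of characters (1↔2, 3↔4, ...).
"impulse" → "lues".
(Check on "vibrant": → "rant" → "artn" ✓)

lues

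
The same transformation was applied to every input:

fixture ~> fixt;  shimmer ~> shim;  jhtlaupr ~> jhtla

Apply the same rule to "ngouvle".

ngou

Rule — delete the last 3 characters.
"ngouvle" → "ngou".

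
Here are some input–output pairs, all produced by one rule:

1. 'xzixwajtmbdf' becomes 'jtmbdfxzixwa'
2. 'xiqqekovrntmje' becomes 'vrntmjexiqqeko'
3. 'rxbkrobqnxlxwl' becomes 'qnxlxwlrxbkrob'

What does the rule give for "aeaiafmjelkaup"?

jelkaupaeaiafm

Each output is the input with this applied: swap the front and back halves of the string.
So "aeaiafmjelkaup" becomes "jelkaupaeaiafm".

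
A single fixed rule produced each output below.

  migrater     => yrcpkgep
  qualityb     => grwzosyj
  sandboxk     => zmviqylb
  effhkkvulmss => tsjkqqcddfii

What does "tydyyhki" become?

wfigrwbw

In each case the input is transformed by: swap the front and back halves of the string, then shift every letter 2 places backward in the alphabet (wrapping around).
Working it through for "tydyyhki": intermediate "yhkitydy", final "wfigrwbw".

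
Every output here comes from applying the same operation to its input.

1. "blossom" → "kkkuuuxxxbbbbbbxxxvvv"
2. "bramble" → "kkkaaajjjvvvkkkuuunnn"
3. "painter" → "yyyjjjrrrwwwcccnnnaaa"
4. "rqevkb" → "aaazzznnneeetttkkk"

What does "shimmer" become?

bbbqqqrrrvvvvvvnnnaaa

In each case the input is transformed by: shift every letter 9 places forward in the alphabet (wrapping around), then repeat every character 3 times.
Working it through for "shimmer": intermediate "bqrvvna", final "bbbqqqrrrvvvvvvnnnaaa".
(Check on "blossom": → "kuxbbxv" → "kkkuuuxxxbbbbbbxxxvvv" ✓)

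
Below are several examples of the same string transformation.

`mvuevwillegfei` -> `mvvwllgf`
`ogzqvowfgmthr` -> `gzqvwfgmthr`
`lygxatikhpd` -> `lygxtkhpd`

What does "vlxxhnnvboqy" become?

The rule is to remove every vowel.
On "vlxxhnnvboqy" that produces "vlxxhnnvbqy".

vlxxhnnvbqy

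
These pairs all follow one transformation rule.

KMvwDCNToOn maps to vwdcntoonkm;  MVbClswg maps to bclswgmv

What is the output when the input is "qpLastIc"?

lasticqp

The rule is to move the first 2 characters to the end (rotate left by 2), then convert every letter to lowercase.
Working it through for "qpLastIc": intermediate "LastIcqp", final "lasticqp".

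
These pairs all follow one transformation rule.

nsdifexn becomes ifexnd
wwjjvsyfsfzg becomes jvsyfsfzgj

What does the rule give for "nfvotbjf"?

Rule — delete the first 2 characters, then move the first character to the end.
On "nfvotbjf": the first step gives "votbjf", and the second then gives "otbjfv".

otbjfv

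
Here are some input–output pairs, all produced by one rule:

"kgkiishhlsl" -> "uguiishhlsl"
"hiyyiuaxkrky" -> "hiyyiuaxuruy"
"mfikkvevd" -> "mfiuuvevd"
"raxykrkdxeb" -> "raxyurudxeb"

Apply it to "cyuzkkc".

cyuzuuc

What's happening: replace every "k" with "u".
For "cyuzkkc" the result is "cyuzuuc".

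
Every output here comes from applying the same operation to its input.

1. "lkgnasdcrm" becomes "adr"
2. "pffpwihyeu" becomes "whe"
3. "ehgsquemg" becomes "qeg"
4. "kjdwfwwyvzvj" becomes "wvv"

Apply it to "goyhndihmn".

nim

Looking at the pairs, the operation is to keep every other character starting from the first (positions 1st, 3rd, 5th, ...), then keep only the last 3 characters.
Working it through for "goyhndihmn": intermediate "gynim", final "nim".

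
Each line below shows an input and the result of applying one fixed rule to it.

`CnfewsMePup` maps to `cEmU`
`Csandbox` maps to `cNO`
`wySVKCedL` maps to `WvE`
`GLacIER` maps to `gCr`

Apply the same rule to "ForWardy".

fwD

Looking at the pairs, the operation is to keep one character in every 3, starting at position 1 (positions 1st, 4th, 7th, ...), then flip the case of every letter.
Applying that to "ForWardy" gives "fwD".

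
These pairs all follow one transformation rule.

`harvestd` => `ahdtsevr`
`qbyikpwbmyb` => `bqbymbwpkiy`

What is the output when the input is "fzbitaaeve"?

zfeveaatib

The pattern: reverse the string, then move the last 2 characters to the front (rotate right by 2).
Starting from "fzbitaaeve": after the first operation, "eveaatibzf"; after the second, "zfeveaatib".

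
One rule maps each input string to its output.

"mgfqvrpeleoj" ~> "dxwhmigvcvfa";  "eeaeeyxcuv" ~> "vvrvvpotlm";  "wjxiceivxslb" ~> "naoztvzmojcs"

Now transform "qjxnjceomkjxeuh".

The transformation: shift every letter 9 places backward in the alphabet (wrapping around).
So "qjxnjceomkjxeuh" becomes "haoeatvfdbaovly".

haoeatvfdbaovly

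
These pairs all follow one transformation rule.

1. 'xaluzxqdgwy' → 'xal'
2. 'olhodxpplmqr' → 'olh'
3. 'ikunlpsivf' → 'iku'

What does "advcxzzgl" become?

adv

The pattern: keep only the first 3 characters.
For "advcxzzgl" the result is "adv".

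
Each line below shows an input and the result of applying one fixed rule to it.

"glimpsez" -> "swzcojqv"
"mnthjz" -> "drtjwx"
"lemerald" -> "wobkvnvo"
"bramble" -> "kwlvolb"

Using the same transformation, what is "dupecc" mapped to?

The transformation: move the first 2 characters to the end (rotate left by 2), then shift every letter 10 places forward in the alphabet (wrapping around).
Applying both steps to "dupecc": "peccdu", then "zommne".

zommne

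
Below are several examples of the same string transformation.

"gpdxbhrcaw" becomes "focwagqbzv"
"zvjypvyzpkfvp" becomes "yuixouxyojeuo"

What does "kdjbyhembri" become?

jciaxgdlaqh

The rule is to shift every letter 1 place backward in the alphabet (wrapping around).
Applying that to "kdjbyhembri" gives "jciaxgdlaqh".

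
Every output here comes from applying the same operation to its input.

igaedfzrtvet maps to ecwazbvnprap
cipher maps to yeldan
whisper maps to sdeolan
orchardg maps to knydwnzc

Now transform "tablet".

pwxhap

Each output is the input with this applied: shift every letter 4 places backward in the alphabet (wrapping around).
"tablet" → "pwxhap".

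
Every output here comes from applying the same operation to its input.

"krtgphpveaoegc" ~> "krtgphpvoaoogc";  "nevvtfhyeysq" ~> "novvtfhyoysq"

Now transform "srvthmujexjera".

srvthmujoxjora

The rule is to replace every "e" with "o".
Doing the same to "srvthmujexjera": "srvthmujoxjora".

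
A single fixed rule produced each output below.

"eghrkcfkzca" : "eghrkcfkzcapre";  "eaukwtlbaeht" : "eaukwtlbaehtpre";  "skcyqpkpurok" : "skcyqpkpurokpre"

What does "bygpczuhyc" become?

bygpczuhycpre

Each output is the input with this applied: append "pre".
For "bygpczuhyc" the result is "bygpczuhycpre".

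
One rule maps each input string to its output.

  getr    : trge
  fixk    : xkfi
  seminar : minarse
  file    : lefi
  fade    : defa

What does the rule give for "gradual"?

In each case the input is transformed by: move the first 2 characters to the end (rotate left by 2).
On "gradual" that produces "adualgr".

adualgr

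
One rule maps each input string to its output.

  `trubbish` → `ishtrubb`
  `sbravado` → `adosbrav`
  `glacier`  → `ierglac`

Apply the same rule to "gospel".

pelgos

In each case the input is transformed by: move the last 3 characters to the front (rotate right by 3).
For "gospel" the result is "pelgos".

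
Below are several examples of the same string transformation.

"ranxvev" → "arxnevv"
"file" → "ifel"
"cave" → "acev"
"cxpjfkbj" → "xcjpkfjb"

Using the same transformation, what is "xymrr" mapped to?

yxrmr

Each output is the input with this applied: swap each adjacent pair of characters (1↔2, 3↔4, ...).
So "xymrr" becomes "yxrmr".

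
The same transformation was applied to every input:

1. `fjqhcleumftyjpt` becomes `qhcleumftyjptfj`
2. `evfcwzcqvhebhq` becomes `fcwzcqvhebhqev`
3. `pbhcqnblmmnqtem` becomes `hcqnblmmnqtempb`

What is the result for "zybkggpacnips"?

Looking at the pairs, the operation is to move the first 2 characters to the end (rotate left by 2).
Doing the same to "zybkggpacnips": "bkggpacnipszy".

bkggpacnipszy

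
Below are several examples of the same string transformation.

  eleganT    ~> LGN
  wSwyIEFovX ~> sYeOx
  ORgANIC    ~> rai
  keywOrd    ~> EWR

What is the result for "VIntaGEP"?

The pattern: flip the case of every letter, then keep every other character starting from the second (positions 2nd, 4th, 6th, ...).
On "VIntaGEP" that produces "iTgp".

iTgp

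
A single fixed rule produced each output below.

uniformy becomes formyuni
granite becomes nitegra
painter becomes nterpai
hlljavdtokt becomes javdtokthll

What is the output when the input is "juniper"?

iperjun

The pattern: move the first 3 characters to the end (rotate left by 3).
On "juniper" that produces "iperjun".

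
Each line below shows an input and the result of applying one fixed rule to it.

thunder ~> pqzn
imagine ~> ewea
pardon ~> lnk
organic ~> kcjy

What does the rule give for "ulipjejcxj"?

The pattern: shift every letter 4 places backward in the alphabet (wrapping around), then keep every other character starting from the first (positions 1st, 3rd, 5th, ...).
On "ulipjejcxj": the first step gives "qhelfafytf", and the second then gives "qefft".

qefft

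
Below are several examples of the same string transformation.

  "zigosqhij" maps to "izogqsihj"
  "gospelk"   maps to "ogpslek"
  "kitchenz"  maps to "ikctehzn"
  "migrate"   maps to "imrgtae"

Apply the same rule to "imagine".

miganie

The pattern: swap each adjacent pair of characters (1↔2, 3↔4, ...).
On "imagine" that produces "miganie".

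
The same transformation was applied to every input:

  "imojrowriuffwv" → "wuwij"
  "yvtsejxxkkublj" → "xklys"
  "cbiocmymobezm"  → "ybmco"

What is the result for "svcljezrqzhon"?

In each case the input is transformed by: keep one character in every 3, starting at position 1 (positions 1st, 4th, 7th, ...), then move the last 3 characters to the front (rotate right by 3).
For "svcljezrqzhon" the result is "zznsl".

zznsl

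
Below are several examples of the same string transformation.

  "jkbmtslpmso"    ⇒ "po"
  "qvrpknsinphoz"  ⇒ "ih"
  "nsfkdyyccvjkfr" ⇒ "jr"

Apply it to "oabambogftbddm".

bm

Rule — keep one character in every 3, starting at position 2 (positions 2nd, 5th, 8th, ...), then keep only the last 2 characters.
Applying both steps to "oabambogftbddm": "amgbm", then "bm".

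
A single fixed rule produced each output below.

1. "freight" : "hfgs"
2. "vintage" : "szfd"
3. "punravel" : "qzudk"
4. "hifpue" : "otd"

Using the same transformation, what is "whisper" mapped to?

rodq

In each case the input is transformed by: shift every letter 1 place backward in the alphabet (wrapping around), then delete the first 3 characters.
For "whisper", step one produces "vghrodq"; step two turns that into "rodq".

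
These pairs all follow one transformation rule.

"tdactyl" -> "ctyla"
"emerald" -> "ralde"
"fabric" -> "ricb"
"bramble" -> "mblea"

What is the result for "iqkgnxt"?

Rule — delete the first 2 characters, then move the first character to the end.
"iqkgnxt" → "gnxtk".

gnxtk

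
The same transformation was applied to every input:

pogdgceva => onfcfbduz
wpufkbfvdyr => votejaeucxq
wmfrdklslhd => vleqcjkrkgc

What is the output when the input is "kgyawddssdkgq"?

jfxzvccrrcjfp

Rule — shift every letter 1 place backward in the alphabet (wrapping around).
On "kgyawddssdkgq" that produces "jfxzvccrrcjfp".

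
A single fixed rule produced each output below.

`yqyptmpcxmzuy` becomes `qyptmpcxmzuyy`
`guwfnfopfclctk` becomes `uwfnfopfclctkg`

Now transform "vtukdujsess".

tukdujsessv

In each case the input is transformed by: move the first character to the end.
"vtukdujsess" → "tukdujsessv".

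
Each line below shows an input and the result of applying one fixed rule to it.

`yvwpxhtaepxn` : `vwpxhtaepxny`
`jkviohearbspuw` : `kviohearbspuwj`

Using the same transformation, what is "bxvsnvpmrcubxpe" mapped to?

xvsnvpmrcubxpeb

The rule is to move the first character to the end.
On "bxvsnvpmrcubxpe" that produces "xvsnvpmrcubxpeb".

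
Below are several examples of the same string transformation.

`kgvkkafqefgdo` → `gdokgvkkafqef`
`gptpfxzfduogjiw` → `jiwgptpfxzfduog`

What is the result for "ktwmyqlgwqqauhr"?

The pattern: move the last 3 characters to the front (rotate right by 3).
"ktwmyqlgwqqauhr" → "uhrktwmyqlgwqqa".

uhrktwmyqlgwqqa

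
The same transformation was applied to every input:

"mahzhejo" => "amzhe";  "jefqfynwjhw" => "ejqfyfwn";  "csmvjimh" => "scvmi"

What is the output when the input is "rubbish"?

In each case the input is transformed by: swap each adjacent pair of characters (1↔2, 3↔4, ...), then delete the last 3 characters.
Applying both steps to "rubbish": "urbbsih", then "urbb".
(Check on "jefqfynwjhw": → "ejqfyfwnhjw" → "ejqfyfwn" ✓)

urbb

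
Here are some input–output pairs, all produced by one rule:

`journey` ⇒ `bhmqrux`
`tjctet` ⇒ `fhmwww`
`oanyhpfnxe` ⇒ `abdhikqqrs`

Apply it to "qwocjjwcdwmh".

ffgkmmprtzzz

The rule is to shift every letter 3 places forward in the alphabet (wrapping around), then sort the characters into alphabetical order.
For "qwocjjwcdwmh", step one produces "tzrfmmzfgzpk"; step two turns that into "ffgkmmprtzzz".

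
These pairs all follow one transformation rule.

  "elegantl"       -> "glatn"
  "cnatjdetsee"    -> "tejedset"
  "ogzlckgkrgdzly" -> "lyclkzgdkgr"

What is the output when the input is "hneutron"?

Each output is the input with this applied: delete the first 3 characters, then take characters alternately from the front and the back (1st, last, 2nd, 2nd-last, ...).
Applying that to "hneutron" gives "untor".

untor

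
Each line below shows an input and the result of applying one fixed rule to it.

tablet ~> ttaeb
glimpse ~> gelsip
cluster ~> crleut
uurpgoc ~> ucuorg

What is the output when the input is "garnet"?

gtaer

Each output is the input with this applied: take characters alternately from the front and the back (1st, last, 2nd, 2nd-last, ...), then delete the last character.
On "garnet": the first step gives "gtaern", and the second then gives "gtaer".
(Check on "glimpse": → "gelsipm" → "gelsip" ✓)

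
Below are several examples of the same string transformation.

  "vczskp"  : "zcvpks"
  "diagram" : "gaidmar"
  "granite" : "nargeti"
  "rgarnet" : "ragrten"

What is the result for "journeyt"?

Looking at the pairs, the operation is to reverse the string, then move the first 3 characters to the end (rotate left by 3).
On "journeyt": the first step gives "tyenruoj", and the second then gives "nruojtye".

nruojtye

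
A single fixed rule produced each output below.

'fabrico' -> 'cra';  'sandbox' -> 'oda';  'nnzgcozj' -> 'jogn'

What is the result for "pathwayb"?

The transformation: keep every other character starting from the second (positions 2nd, 4th, 6th, ...), then reverse the string.
Doing the same to "pathwayb": "baha".
(Check on "sandbox": → "ado" → "oda" ✓)

baha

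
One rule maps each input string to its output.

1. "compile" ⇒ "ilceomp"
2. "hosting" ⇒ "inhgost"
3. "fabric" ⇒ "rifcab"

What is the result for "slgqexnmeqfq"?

Looking at the pairs, the operation is to swap the first and last characters, then move the last 3 characters to the front (rotate right by 3).
On "slgqexnmeqfq": the first step gives "qlgqexnmeqfs", and the second then gives "qfsqlgqexnme".

qfsqlgqexnme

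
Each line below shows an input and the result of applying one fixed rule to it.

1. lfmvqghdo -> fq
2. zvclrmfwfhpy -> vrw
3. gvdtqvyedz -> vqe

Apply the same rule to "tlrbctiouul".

In each case the input is transformed by: delete the last 2 characters, then keep one character in every 3, starting at position 2 (positions 2nd, 5th, 8th, ...).
Working it through for "tlrbctiouul": intermediate "tlrbctiou", final "lco".

lco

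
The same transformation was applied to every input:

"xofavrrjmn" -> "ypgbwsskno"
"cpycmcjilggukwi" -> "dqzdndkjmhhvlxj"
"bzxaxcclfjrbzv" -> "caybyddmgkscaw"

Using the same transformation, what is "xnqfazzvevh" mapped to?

What's happening: shift every letter 1 place forward in the alphabet (wrapping around).
So "xnqfazzvevh" becomes "yorgbaawfwi".

yorgbaawfwi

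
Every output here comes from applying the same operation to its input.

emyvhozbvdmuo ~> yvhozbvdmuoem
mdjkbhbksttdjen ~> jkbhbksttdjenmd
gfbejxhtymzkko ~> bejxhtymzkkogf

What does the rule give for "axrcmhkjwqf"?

The rule is to move the first 2 characters to the end (rotate left by 2).
For "axrcmhkjwqf" the result is "rcmhkjwqfax".

rcmhkjwqfax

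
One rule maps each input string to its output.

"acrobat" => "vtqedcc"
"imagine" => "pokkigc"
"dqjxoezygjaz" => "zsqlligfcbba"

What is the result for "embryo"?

The transformation: shift every letter 2 places forward in the alphabet (wrapping around), then sort the characters into reverse alphabetical order.
So "embryo" becomes "tqogda".

tqogda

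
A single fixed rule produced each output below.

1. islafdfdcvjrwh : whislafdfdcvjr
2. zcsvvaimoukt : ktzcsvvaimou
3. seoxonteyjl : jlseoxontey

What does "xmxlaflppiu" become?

iuxmxlaflpp

Each output is the input with this applied: move the last 2 characters to the front (rotate right by 2).
On "xmxlaflppiu" that produces "iuxmxlaflpp".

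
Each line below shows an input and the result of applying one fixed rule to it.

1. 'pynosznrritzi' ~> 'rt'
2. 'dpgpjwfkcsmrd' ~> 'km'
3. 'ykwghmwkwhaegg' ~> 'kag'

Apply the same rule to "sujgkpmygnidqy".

Rule — keep one character in every 3, starting at position 2 (positions 2nd, 5th, 8th, ...), then delete the first 2 characters.
"sujgkpmygnidqy" → "ukyiy" → "yiy".
(Check on "ykwghmwkwhaegg": → "khkag" → "kag" ✓)

yiy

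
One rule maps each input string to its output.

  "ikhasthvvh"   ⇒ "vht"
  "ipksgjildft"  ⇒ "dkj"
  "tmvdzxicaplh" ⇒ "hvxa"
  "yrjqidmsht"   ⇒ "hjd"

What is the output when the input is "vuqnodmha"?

Rule — keep one character in every 3, starting at position 3 (positions 3rd, 6th, 9th, ...), then move the last character to the front.
"vuqnodmha" → "qda" → "aqd".

aqd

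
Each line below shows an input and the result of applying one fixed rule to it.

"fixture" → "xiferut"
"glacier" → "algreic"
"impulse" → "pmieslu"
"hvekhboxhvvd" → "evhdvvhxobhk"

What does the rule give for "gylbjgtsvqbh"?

The rule is to reverse the string, then move the last 3 characters to the front (rotate right by 3).
Starting from "gylbjgtsvqbh": after the first operation, "hbqvstgjblyg"; after the second, "lyghbqvstgjb".

lyghbqvstgjb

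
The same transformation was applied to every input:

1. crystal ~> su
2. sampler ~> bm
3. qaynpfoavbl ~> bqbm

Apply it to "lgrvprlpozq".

hqqr

What's happening: shift every letter 1 place forward in the alphabet (wrapping around), then keep one character in every 3, starting at position 2 (positions 2nd, 5th, 8th, ...).
"lgrvprlpozq" → "mhswqsmqpar" → "hqqr".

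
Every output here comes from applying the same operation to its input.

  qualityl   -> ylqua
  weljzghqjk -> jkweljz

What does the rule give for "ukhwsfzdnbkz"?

Rule — move the last 2 characters to the front (rotate right by 2), then delete the last 3 characters.
For "ukhwsfzdnbkz", step one produces "kzukhwsfzdnb"; step two turns that into "kzukhwsfz".

kzukhwsfz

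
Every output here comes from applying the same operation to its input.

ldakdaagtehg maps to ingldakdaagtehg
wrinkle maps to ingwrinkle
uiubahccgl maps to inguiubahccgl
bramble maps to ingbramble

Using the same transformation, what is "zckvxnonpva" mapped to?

Each output is the input with this applied: prepend "ing".
So "zckvxnonpva" becomes "ingzckvxnonpva".

ingzckvxnonpva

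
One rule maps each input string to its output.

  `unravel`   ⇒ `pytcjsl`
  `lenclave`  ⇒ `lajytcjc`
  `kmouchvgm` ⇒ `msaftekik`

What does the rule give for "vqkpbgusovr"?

The rule is to move the first 2 characters to the end (rotate left by 2), then shift every letter 2 places backward in the alphabet (wrapping around).
Applying both steps to "vqkpbgusovr": "kpbgusovrvq", then "inzesqmtpto".
(Check on "kmouchvgm": → "ouchvgmkm" → "msaftekik" ✓)

inzesqmtpto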